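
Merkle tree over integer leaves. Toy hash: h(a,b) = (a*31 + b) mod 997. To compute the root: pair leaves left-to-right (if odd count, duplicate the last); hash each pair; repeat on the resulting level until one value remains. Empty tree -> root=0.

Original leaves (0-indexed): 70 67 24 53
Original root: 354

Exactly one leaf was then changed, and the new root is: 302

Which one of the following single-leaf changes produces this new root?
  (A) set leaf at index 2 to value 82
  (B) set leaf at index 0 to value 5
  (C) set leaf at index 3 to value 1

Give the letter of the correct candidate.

Answer: C

Derivation:
Original leaves: [70, 67, 24, 53]
Target new root: 302
Try each candidate change and compute the resulting root:
Candidate A: set leaf[2] = 82 -> leaves = [70, 67, 82, 53]
  L0: [70, 67, 82, 53]
  L1: h(70,67)=(70*31+67)%997=243 h(82,53)=(82*31+53)%997=601 -> [243, 601]
  L2: h(243,601)=(243*31+601)%997=158 -> [158]
  root = 158 != target 302
Candidate B: set leaf[0] = 5 -> leaves = [5, 67, 24, 53]
  L0: [5, 67, 24, 53]
  L1: h(5,67)=(5*31+67)%997=222 h(24,53)=(24*31+53)%997=797 -> [222, 797]
  L2: h(222,797)=(222*31+797)%997=700 -> [700]
  root = 700 != target 302
Candidate C: set leaf[3] = 1 -> leaves = [70, 67, 24, 1]
  L0: [70, 67, 24, 1]
  L1: h(70,67)=(70*31+67)%997=243 h(24,1)=(24*31+1)%997=745 -> [243, 745]
  L2: h(243,745)=(243*31+745)%997=302 -> [302]
  root = 302 == target 302  ** MATCH **
Candidate C produces the target root.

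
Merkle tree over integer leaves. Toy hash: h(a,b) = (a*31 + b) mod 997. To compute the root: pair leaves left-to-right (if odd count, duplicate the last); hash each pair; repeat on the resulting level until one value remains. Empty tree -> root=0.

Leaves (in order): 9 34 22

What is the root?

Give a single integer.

Answer: 437

Derivation:
L0: [9, 34, 22]
L1: h(9,34)=(9*31+34)%997=313 h(22,22)=(22*31+22)%997=704 -> [313, 704]
L2: h(313,704)=(313*31+704)%997=437 -> [437]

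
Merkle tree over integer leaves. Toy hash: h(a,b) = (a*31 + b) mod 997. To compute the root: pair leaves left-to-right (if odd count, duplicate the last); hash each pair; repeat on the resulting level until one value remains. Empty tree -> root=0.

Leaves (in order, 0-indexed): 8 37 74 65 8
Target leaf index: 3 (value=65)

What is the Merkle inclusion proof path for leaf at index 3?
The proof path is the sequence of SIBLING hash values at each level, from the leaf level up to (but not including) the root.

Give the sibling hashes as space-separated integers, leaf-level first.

L0 (leaves): [8, 37, 74, 65, 8], target index=3
L1: h(8,37)=(8*31+37)%997=285 [pair 0] h(74,65)=(74*31+65)%997=365 [pair 1] h(8,8)=(8*31+8)%997=256 [pair 2] -> [285, 365, 256]
  Sibling for proof at L0: 74
L2: h(285,365)=(285*31+365)%997=227 [pair 0] h(256,256)=(256*31+256)%997=216 [pair 1] -> [227, 216]
  Sibling for proof at L1: 285
L3: h(227,216)=(227*31+216)%997=274 [pair 0] -> [274]
  Sibling for proof at L2: 216
Root: 274
Proof path (sibling hashes from leaf to root): [74, 285, 216]

Answer: 74 285 216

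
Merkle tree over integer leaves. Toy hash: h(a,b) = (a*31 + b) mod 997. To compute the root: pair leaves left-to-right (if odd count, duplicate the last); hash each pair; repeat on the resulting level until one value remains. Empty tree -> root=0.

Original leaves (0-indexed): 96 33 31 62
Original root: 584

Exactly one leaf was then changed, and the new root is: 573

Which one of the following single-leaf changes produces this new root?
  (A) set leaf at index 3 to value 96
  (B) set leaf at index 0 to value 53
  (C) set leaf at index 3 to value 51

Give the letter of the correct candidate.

Answer: C

Derivation:
Original leaves: [96, 33, 31, 62]
Target new root: 573
Try each candidate change and compute the resulting root:
Candidate A: set leaf[3] = 96 -> leaves = [96, 33, 31, 96]
  L0: [96, 33, 31, 96]
  L1: h(96,33)=(96*31+33)%997=18 h(31,96)=(31*31+96)%997=60 -> [18, 60]
  L2: h(18,60)=(18*31+60)%997=618 -> [618]
  root = 618 != target 573
Candidate B: set leaf[0] = 53 -> leaves = [53, 33, 31, 62]
  L0: [53, 33, 31, 62]
  L1: h(53,33)=(53*31+33)%997=679 h(31,62)=(31*31+62)%997=26 -> [679, 26]
  L2: h(679,26)=(679*31+26)%997=138 -> [138]
  root = 138 != target 573
Candidate C: set leaf[3] = 51 -> leaves = [96, 33, 31, 51]
  L0: [96, 33, 31, 51]
  L1: h(96,33)=(96*31+33)%997=18 h(31,51)=(31*31+51)%997=15 -> [18, 15]
  L2: h(18,15)=(18*31+15)%997=573 -> [573]
  root = 573 == target 573  ** MATCH **
Candidate C produces the target root.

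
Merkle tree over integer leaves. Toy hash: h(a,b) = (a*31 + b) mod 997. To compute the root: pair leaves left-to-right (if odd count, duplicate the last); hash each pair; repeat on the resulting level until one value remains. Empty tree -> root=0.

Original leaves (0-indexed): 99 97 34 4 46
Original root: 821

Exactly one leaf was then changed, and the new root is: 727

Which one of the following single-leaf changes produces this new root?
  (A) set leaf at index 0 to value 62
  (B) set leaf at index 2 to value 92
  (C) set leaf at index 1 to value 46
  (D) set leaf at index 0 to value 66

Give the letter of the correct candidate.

Answer: B

Derivation:
Original leaves: [99, 97, 34, 4, 46]
Target new root: 727
Try each candidate change and compute the resulting root:
Candidate A: set leaf[0] = 62 -> leaves = [62, 97, 34, 4, 46]
  L0: [62, 97, 34, 4, 46]
  L1: h(62,97)=(62*31+97)%997=25 h(34,4)=(34*31+4)%997=61 h(46,46)=(46*31+46)%997=475 -> [25, 61, 475]
  L2: h(25,61)=(25*31+61)%997=836 h(475,475)=(475*31+475)%997=245 -> [836, 245]
  L3: h(836,245)=(836*31+245)%997=239 -> [239]
  root = 239 != target 727
Candidate B: set leaf[2] = 92 -> leaves = [99, 97, 92, 4, 46]
  L0: [99, 97, 92, 4, 46]
  L1: h(99,97)=(99*31+97)%997=175 h(92,4)=(92*31+4)%997=862 h(46,46)=(46*31+46)%997=475 -> [175, 862, 475]
  L2: h(175,862)=(175*31+862)%997=305 h(475,475)=(475*31+475)%997=245 -> [305, 245]
  L3: h(305,245)=(305*31+245)%997=727 -> [727]
  root = 727 == target 727  ** MATCH **
Candidate C: set leaf[1] = 46 -> leaves = [99, 46, 34, 4, 46]
  L0: [99, 46, 34, 4, 46]
  L1: h(99,46)=(99*31+46)%997=124 h(34,4)=(34*31+4)%997=61 h(46,46)=(46*31+46)%997=475 -> [124, 61, 475]
  L2: h(124,61)=(124*31+61)%997=914 h(475,475)=(475*31+475)%997=245 -> [914, 245]
  L3: h(914,245)=(914*31+245)%997=663 -> [663]
  root = 663 != target 727
Candidate D: set leaf[0] = 66 -> leaves = [66, 97, 34, 4, 46]
  L0: [66, 97, 34, 4, 46]
  L1: h(66,97)=(66*31+97)%997=149 h(34,4)=(34*31+4)%997=61 h(46,46)=(46*31+46)%997=475 -> [149, 61, 475]
  L2: h(149,61)=(149*31+61)%997=692 h(475,475)=(475*31+475)%997=245 -> [692, 245]
  L3: h(692,245)=(692*31+245)%997=760 -> [760]
  root = 760 != target 727
Candidate B produces the target root.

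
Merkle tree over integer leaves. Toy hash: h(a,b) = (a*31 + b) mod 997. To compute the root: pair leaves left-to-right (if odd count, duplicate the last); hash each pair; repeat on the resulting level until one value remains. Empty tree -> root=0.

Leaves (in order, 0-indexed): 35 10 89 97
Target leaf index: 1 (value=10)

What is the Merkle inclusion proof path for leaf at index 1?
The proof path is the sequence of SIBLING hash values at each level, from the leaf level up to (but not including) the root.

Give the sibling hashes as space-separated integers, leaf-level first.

L0 (leaves): [35, 10, 89, 97], target index=1
L1: h(35,10)=(35*31+10)%997=98 [pair 0] h(89,97)=(89*31+97)%997=862 [pair 1] -> [98, 862]
  Sibling for proof at L0: 35
L2: h(98,862)=(98*31+862)%997=909 [pair 0] -> [909]
  Sibling for proof at L1: 862
Root: 909
Proof path (sibling hashes from leaf to root): [35, 862]

Answer: 35 862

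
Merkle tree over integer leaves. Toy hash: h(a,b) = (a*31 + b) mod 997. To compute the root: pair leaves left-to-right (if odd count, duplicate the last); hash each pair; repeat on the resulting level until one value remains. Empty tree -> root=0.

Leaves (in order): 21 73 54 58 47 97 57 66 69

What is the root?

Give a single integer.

Answer: 720

Derivation:
L0: [21, 73, 54, 58, 47, 97, 57, 66, 69]
L1: h(21,73)=(21*31+73)%997=724 h(54,58)=(54*31+58)%997=735 h(47,97)=(47*31+97)%997=557 h(57,66)=(57*31+66)%997=836 h(69,69)=(69*31+69)%997=214 -> [724, 735, 557, 836, 214]
L2: h(724,735)=(724*31+735)%997=248 h(557,836)=(557*31+836)%997=157 h(214,214)=(214*31+214)%997=866 -> [248, 157, 866]
L3: h(248,157)=(248*31+157)%997=866 h(866,866)=(866*31+866)%997=793 -> [866, 793]
L4: h(866,793)=(866*31+793)%997=720 -> [720]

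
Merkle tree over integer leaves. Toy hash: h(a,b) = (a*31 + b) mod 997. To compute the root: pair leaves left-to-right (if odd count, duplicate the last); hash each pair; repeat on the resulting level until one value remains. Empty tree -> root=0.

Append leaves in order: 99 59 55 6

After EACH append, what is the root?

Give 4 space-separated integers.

After append 99 (leaves=[99]):
  L0: [99]
  root=99
After append 59 (leaves=[99, 59]):
  L0: [99, 59]
  L1: h(99,59)=(99*31+59)%997=137 -> [137]
  root=137
After append 55 (leaves=[99, 59, 55]):
  L0: [99, 59, 55]
  L1: h(99,59)=(99*31+59)%997=137 h(55,55)=(55*31+55)%997=763 -> [137, 763]
  L2: h(137,763)=(137*31+763)%997=25 -> [25]
  root=25
After append 6 (leaves=[99, 59, 55, 6]):
  L0: [99, 59, 55, 6]
  L1: h(99,59)=(99*31+59)%997=137 h(55,6)=(55*31+6)%997=714 -> [137, 714]
  L2: h(137,714)=(137*31+714)%997=973 -> [973]
  root=973

Answer: 99 137 25 973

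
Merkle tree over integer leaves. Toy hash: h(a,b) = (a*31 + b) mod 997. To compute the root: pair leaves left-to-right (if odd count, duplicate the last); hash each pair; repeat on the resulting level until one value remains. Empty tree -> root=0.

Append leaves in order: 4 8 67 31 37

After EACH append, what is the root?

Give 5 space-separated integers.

After append 4 (leaves=[4]):
  L0: [4]
  root=4
After append 8 (leaves=[4, 8]):
  L0: [4, 8]
  L1: h(4,8)=(4*31+8)%997=132 -> [132]
  root=132
After append 67 (leaves=[4, 8, 67]):
  L0: [4, 8, 67]
  L1: h(4,8)=(4*31+8)%997=132 h(67,67)=(67*31+67)%997=150 -> [132, 150]
  L2: h(132,150)=(132*31+150)%997=254 -> [254]
  root=254
After append 31 (leaves=[4, 8, 67, 31]):
  L0: [4, 8, 67, 31]
  L1: h(4,8)=(4*31+8)%997=132 h(67,31)=(67*31+31)%997=114 -> [132, 114]
  L2: h(132,114)=(132*31+114)%997=218 -> [218]
  root=218
After append 37 (leaves=[4, 8, 67, 31, 37]):
  L0: [4, 8, 67, 31, 37]
  L1: h(4,8)=(4*31+8)%997=132 h(67,31)=(67*31+31)%997=114 h(37,37)=(37*31+37)%997=187 -> [132, 114, 187]
  L2: h(132,114)=(132*31+114)%997=218 h(187,187)=(187*31+187)%997=2 -> [218, 2]
  L3: h(218,2)=(218*31+2)%997=778 -> [778]
  root=778

Answer: 4 132 254 218 778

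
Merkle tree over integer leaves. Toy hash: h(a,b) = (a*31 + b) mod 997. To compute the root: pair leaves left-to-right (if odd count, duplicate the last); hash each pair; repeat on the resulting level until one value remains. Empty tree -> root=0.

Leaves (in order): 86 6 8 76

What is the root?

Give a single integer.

L0: [86, 6, 8, 76]
L1: h(86,6)=(86*31+6)%997=678 h(8,76)=(8*31+76)%997=324 -> [678, 324]
L2: h(678,324)=(678*31+324)%997=405 -> [405]

Answer: 405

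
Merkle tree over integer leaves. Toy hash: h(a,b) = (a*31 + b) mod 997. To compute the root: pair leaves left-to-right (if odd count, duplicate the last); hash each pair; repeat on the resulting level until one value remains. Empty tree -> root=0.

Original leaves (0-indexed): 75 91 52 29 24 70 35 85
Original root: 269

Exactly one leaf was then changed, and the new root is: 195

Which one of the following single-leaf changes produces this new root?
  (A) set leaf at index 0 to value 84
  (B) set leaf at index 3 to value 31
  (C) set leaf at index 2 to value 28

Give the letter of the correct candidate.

Original leaves: [75, 91, 52, 29, 24, 70, 35, 85]
Target new root: 195
Try each candidate change and compute the resulting root:
Candidate A: set leaf[0] = 84 -> leaves = [84, 91, 52, 29, 24, 70, 35, 85]
  L0: [84, 91, 52, 29, 24, 70, 35, 85]
  L1: h(84,91)=(84*31+91)%997=701 h(52,29)=(52*31+29)%997=644 h(24,70)=(24*31+70)%997=814 h(35,85)=(35*31+85)%997=173 -> [701, 644, 814, 173]
  L2: h(701,644)=(701*31+644)%997=441 h(814,173)=(814*31+173)%997=482 -> [441, 482]
  L3: h(441,482)=(441*31+482)%997=195 -> [195]
  root = 195 == target 195  ** MATCH **
Candidate B: set leaf[3] = 31 -> leaves = [75, 91, 52, 31, 24, 70, 35, 85]
  L0: [75, 91, 52, 31, 24, 70, 35, 85]
  L1: h(75,91)=(75*31+91)%997=422 h(52,31)=(52*31+31)%997=646 h(24,70)=(24*31+70)%997=814 h(35,85)=(35*31+85)%997=173 -> [422, 646, 814, 173]
  L2: h(422,646)=(422*31+646)%997=767 h(814,173)=(814*31+173)%997=482 -> [767, 482]
  L3: h(767,482)=(767*31+482)%997=331 -> [331]
  root = 331 != target 195
Candidate C: set leaf[2] = 28 -> leaves = [75, 91, 28, 29, 24, 70, 35, 85]
  L0: [75, 91, 28, 29, 24, 70, 35, 85]
  L1: h(75,91)=(75*31+91)%997=422 h(28,29)=(28*31+29)%997=897 h(24,70)=(24*31+70)%997=814 h(35,85)=(35*31+85)%997=173 -> [422, 897, 814, 173]
  L2: h(422,897)=(422*31+897)%997=21 h(814,173)=(814*31+173)%997=482 -> [21, 482]
  L3: h(21,482)=(21*31+482)%997=136 -> [136]
  root = 136 != target 195
Candidate A produces the target root.

Answer: A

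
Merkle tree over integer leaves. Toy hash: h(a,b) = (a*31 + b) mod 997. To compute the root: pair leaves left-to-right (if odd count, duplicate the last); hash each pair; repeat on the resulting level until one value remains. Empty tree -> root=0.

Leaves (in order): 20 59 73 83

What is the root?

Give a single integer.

Answer: 464

Derivation:
L0: [20, 59, 73, 83]
L1: h(20,59)=(20*31+59)%997=679 h(73,83)=(73*31+83)%997=352 -> [679, 352]
L2: h(679,352)=(679*31+352)%997=464 -> [464]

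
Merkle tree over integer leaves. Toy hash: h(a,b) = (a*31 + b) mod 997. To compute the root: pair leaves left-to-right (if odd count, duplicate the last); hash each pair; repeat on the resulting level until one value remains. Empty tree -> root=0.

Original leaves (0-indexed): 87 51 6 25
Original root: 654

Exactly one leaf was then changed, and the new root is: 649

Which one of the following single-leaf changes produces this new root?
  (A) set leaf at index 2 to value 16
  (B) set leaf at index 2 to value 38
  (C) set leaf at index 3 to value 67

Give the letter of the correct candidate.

Answer: B

Derivation:
Original leaves: [87, 51, 6, 25]
Target new root: 649
Try each candidate change and compute the resulting root:
Candidate A: set leaf[2] = 16 -> leaves = [87, 51, 16, 25]
  L0: [87, 51, 16, 25]
  L1: h(87,51)=(87*31+51)%997=754 h(16,25)=(16*31+25)%997=521 -> [754, 521]
  L2: h(754,521)=(754*31+521)%997=964 -> [964]
  root = 964 != target 649
Candidate B: set leaf[2] = 38 -> leaves = [87, 51, 38, 25]
  L0: [87, 51, 38, 25]
  L1: h(87,51)=(87*31+51)%997=754 h(38,25)=(38*31+25)%997=206 -> [754, 206]
  L2: h(754,206)=(754*31+206)%997=649 -> [649]
  root = 649 == target 649  ** MATCH **
Candidate C: set leaf[3] = 67 -> leaves = [87, 51, 6, 67]
  L0: [87, 51, 6, 67]
  L1: h(87,51)=(87*31+51)%997=754 h(6,67)=(6*31+67)%997=253 -> [754, 253]
  L2: h(754,253)=(754*31+253)%997=696 -> [696]
  root = 696 != target 649
Candidate B produces the target root.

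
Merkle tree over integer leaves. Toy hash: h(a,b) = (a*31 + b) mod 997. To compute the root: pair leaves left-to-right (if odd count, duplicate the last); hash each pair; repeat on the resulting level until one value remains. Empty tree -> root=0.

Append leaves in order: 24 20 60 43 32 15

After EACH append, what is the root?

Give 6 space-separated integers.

Answer: 24 764 679 662 449 902

Derivation:
After append 24 (leaves=[24]):
  L0: [24]
  root=24
After append 20 (leaves=[24, 20]):
  L0: [24, 20]
  L1: h(24,20)=(24*31+20)%997=764 -> [764]
  root=764
After append 60 (leaves=[24, 20, 60]):
  L0: [24, 20, 60]
  L1: h(24,20)=(24*31+20)%997=764 h(60,60)=(60*31+60)%997=923 -> [764, 923]
  L2: h(764,923)=(764*31+923)%997=679 -> [679]
  root=679
After append 43 (leaves=[24, 20, 60, 43]):
  L0: [24, 20, 60, 43]
  L1: h(24,20)=(24*31+20)%997=764 h(60,43)=(60*31+43)%997=906 -> [764, 906]
  L2: h(764,906)=(764*31+906)%997=662 -> [662]
  root=662
After append 32 (leaves=[24, 20, 60, 43, 32]):
  L0: [24, 20, 60, 43, 32]
  L1: h(24,20)=(24*31+20)%997=764 h(60,43)=(60*31+43)%997=906 h(32,32)=(32*31+32)%997=27 -> [764, 906, 27]
  L2: h(764,906)=(764*31+906)%997=662 h(27,27)=(27*31+27)%997=864 -> [662, 864]
  L3: h(662,864)=(662*31+864)%997=449 -> [449]
  root=449
After append 15 (leaves=[24, 20, 60, 43, 32, 15]):
  L0: [24, 20, 60, 43, 32, 15]
  L1: h(24,20)=(24*31+20)%997=764 h(60,43)=(60*31+43)%997=906 h(32,15)=(32*31+15)%997=10 -> [764, 906, 10]
  L2: h(764,906)=(764*31+906)%997=662 h(10,10)=(10*31+10)%997=320 -> [662, 320]
  L3: h(662,320)=(662*31+320)%997=902 -> [902]
  root=902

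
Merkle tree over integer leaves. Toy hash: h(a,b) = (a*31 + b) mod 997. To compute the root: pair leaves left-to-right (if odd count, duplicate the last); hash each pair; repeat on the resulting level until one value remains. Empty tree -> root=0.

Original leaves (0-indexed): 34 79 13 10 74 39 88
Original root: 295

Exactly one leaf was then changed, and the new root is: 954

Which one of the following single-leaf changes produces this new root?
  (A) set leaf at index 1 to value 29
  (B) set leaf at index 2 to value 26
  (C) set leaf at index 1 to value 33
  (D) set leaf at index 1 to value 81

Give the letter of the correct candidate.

Original leaves: [34, 79, 13, 10, 74, 39, 88]
Target new root: 954
Try each candidate change and compute the resulting root:
Candidate A: set leaf[1] = 29 -> leaves = [34, 29, 13, 10, 74, 39, 88]
  L0: [34, 29, 13, 10, 74, 39, 88]
  L1: h(34,29)=(34*31+29)%997=86 h(13,10)=(13*31+10)%997=413 h(74,39)=(74*31+39)%997=339 h(88,88)=(88*31+88)%997=822 -> [86, 413, 339, 822]
  L2: h(86,413)=(86*31+413)%997=88 h(339,822)=(339*31+822)%997=364 -> [88, 364]
  L3: h(88,364)=(88*31+364)%997=101 -> [101]
  root = 101 != target 954
Candidate B: set leaf[2] = 26 -> leaves = [34, 79, 26, 10, 74, 39, 88]
  L0: [34, 79, 26, 10, 74, 39, 88]
  L1: h(34,79)=(34*31+79)%997=136 h(26,10)=(26*31+10)%997=816 h(74,39)=(74*31+39)%997=339 h(88,88)=(88*31+88)%997=822 -> [136, 816, 339, 822]
  L2: h(136,816)=(136*31+816)%997=47 h(339,822)=(339*31+822)%997=364 -> [47, 364]
  L3: h(47,364)=(47*31+364)%997=824 -> [824]
  root = 824 != target 954
Candidate C: set leaf[1] = 33 -> leaves = [34, 33, 13, 10, 74, 39, 88]
  L0: [34, 33, 13, 10, 74, 39, 88]
  L1: h(34,33)=(34*31+33)%997=90 h(13,10)=(13*31+10)%997=413 h(74,39)=(74*31+39)%997=339 h(88,88)=(88*31+88)%997=822 -> [90, 413, 339, 822]
  L2: h(90,413)=(90*31+413)%997=212 h(339,822)=(339*31+822)%997=364 -> [212, 364]
  L3: h(212,364)=(212*31+364)%997=954 -> [954]
  root = 954 == target 954  ** MATCH **
Candidate D: set leaf[1] = 81 -> leaves = [34, 81, 13, 10, 74, 39, 88]
  L0: [34, 81, 13, 10, 74, 39, 88]
  L1: h(34,81)=(34*31+81)%997=138 h(13,10)=(13*31+10)%997=413 h(74,39)=(74*31+39)%997=339 h(88,88)=(88*31+88)%997=822 -> [138, 413, 339, 822]
  L2: h(138,413)=(138*31+413)%997=703 h(339,822)=(339*31+822)%997=364 -> [703, 364]
  L3: h(703,364)=(703*31+364)%997=223 -> [223]
  root = 223 != target 954
Candidate C produces the target root.

Answer: C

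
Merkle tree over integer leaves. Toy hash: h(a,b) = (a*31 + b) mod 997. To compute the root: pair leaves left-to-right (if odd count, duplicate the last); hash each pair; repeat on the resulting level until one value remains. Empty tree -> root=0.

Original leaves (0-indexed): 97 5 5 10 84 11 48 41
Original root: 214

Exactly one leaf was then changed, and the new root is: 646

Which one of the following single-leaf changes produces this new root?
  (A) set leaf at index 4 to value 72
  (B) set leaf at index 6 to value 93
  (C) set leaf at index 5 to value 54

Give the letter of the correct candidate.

Answer: A

Derivation:
Original leaves: [97, 5, 5, 10, 84, 11, 48, 41]
Target new root: 646
Try each candidate change and compute the resulting root:
Candidate A: set leaf[4] = 72 -> leaves = [97, 5, 5, 10, 72, 11, 48, 41]
  L0: [97, 5, 5, 10, 72, 11, 48, 41]
  L1: h(97,5)=(97*31+5)%997=21 h(5,10)=(5*31+10)%997=165 h(72,11)=(72*31+11)%997=249 h(48,41)=(48*31+41)%997=532 -> [21, 165, 249, 532]
  L2: h(21,165)=(21*31+165)%997=816 h(249,532)=(249*31+532)%997=275 -> [816, 275]
  L3: h(816,275)=(816*31+275)%997=646 -> [646]
  root = 646 == target 646  ** MATCH **
Candidate B: set leaf[6] = 93 -> leaves = [97, 5, 5, 10, 84, 11, 93, 41]
  L0: [97, 5, 5, 10, 84, 11, 93, 41]
  L1: h(97,5)=(97*31+5)%997=21 h(5,10)=(5*31+10)%997=165 h(84,11)=(84*31+11)%997=621 h(93,41)=(93*31+41)%997=930 -> [21, 165, 621, 930]
  L2: h(21,165)=(21*31+165)%997=816 h(621,930)=(621*31+930)%997=241 -> [816, 241]
  L3: h(816,241)=(816*31+241)%997=612 -> [612]
  root = 612 != target 646
Candidate C: set leaf[5] = 54 -> leaves = [97, 5, 5, 10, 84, 54, 48, 41]
  L0: [97, 5, 5, 10, 84, 54, 48, 41]
  L1: h(97,5)=(97*31+5)%997=21 h(5,10)=(5*31+10)%997=165 h(84,54)=(84*31+54)%997=664 h(48,41)=(48*31+41)%997=532 -> [21, 165, 664, 532]
  L2: h(21,165)=(21*31+165)%997=816 h(664,532)=(664*31+532)%997=179 -> [816, 179]
  L3: h(816,179)=(816*31+179)%997=550 -> [550]
  root = 550 != target 646
Candidate A produces the target root.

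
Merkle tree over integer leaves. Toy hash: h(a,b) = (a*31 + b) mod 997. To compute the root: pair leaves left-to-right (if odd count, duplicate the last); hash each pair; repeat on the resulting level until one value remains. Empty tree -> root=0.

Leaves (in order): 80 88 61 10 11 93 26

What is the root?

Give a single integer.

Answer: 709

Derivation:
L0: [80, 88, 61, 10, 11, 93, 26]
L1: h(80,88)=(80*31+88)%997=574 h(61,10)=(61*31+10)%997=904 h(11,93)=(11*31+93)%997=434 h(26,26)=(26*31+26)%997=832 -> [574, 904, 434, 832]
L2: h(574,904)=(574*31+904)%997=752 h(434,832)=(434*31+832)%997=328 -> [752, 328]
L3: h(752,328)=(752*31+328)%997=709 -> [709]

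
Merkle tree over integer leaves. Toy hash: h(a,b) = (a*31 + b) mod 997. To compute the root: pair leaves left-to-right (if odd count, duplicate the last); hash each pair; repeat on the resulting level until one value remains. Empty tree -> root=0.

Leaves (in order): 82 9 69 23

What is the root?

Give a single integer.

L0: [82, 9, 69, 23]
L1: h(82,9)=(82*31+9)%997=557 h(69,23)=(69*31+23)%997=168 -> [557, 168]
L2: h(557,168)=(557*31+168)%997=486 -> [486]

Answer: 486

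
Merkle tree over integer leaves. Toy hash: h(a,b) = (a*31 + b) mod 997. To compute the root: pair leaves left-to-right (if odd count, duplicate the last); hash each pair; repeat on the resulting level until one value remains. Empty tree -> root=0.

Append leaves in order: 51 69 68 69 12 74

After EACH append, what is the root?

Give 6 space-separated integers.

Answer: 51 653 485 486 435 425

Derivation:
After append 51 (leaves=[51]):
  L0: [51]
  root=51
After append 69 (leaves=[51, 69]):
  L0: [51, 69]
  L1: h(51,69)=(51*31+69)%997=653 -> [653]
  root=653
After append 68 (leaves=[51, 69, 68]):
  L0: [51, 69, 68]
  L1: h(51,69)=(51*31+69)%997=653 h(68,68)=(68*31+68)%997=182 -> [653, 182]
  L2: h(653,182)=(653*31+182)%997=485 -> [485]
  root=485
After append 69 (leaves=[51, 69, 68, 69]):
  L0: [51, 69, 68, 69]
  L1: h(51,69)=(51*31+69)%997=653 h(68,69)=(68*31+69)%997=183 -> [653, 183]
  L2: h(653,183)=(653*31+183)%997=486 -> [486]
  root=486
After append 12 (leaves=[51, 69, 68, 69, 12]):
  L0: [51, 69, 68, 69, 12]
  L1: h(51,69)=(51*31+69)%997=653 h(68,69)=(68*31+69)%997=183 h(12,12)=(12*31+12)%997=384 -> [653, 183, 384]
  L2: h(653,183)=(653*31+183)%997=486 h(384,384)=(384*31+384)%997=324 -> [486, 324]
  L3: h(486,324)=(486*31+324)%997=435 -> [435]
  root=435
After append 74 (leaves=[51, 69, 68, 69, 12, 74]):
  L0: [51, 69, 68, 69, 12, 74]
  L1: h(51,69)=(51*31+69)%997=653 h(68,69)=(68*31+69)%997=183 h(12,74)=(12*31+74)%997=446 -> [653, 183, 446]
  L2: h(653,183)=(653*31+183)%997=486 h(446,446)=(446*31+446)%997=314 -> [486, 314]
  L3: h(486,314)=(486*31+314)%997=425 -> [425]
  root=425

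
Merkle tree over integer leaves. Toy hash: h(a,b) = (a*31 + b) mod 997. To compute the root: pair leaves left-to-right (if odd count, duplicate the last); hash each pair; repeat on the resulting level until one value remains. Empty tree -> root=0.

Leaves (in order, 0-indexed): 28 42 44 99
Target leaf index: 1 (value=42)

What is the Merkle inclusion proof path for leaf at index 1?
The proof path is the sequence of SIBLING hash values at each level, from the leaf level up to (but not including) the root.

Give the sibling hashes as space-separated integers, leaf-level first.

Answer: 28 466

Derivation:
L0 (leaves): [28, 42, 44, 99], target index=1
L1: h(28,42)=(28*31+42)%997=910 [pair 0] h(44,99)=(44*31+99)%997=466 [pair 1] -> [910, 466]
  Sibling for proof at L0: 28
L2: h(910,466)=(910*31+466)%997=760 [pair 0] -> [760]
  Sibling for proof at L1: 466
Root: 760
Proof path (sibling hashes from leaf to root): [28, 466]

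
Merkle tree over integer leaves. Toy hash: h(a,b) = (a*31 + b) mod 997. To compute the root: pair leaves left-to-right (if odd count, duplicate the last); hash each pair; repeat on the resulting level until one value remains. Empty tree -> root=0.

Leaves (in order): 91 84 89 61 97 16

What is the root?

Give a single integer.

Answer: 813

Derivation:
L0: [91, 84, 89, 61, 97, 16]
L1: h(91,84)=(91*31+84)%997=911 h(89,61)=(89*31+61)%997=826 h(97,16)=(97*31+16)%997=32 -> [911, 826, 32]
L2: h(911,826)=(911*31+826)%997=154 h(32,32)=(32*31+32)%997=27 -> [154, 27]
L3: h(154,27)=(154*31+27)%997=813 -> [813]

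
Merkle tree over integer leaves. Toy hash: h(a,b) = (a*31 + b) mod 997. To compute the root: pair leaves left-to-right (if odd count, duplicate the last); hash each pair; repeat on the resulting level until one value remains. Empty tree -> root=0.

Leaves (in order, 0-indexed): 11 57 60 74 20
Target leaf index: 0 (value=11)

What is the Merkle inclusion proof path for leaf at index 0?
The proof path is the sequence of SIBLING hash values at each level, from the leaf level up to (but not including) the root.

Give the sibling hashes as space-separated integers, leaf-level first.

L0 (leaves): [11, 57, 60, 74, 20], target index=0
L1: h(11,57)=(11*31+57)%997=398 [pair 0] h(60,74)=(60*31+74)%997=937 [pair 1] h(20,20)=(20*31+20)%997=640 [pair 2] -> [398, 937, 640]
  Sibling for proof at L0: 57
L2: h(398,937)=(398*31+937)%997=314 [pair 0] h(640,640)=(640*31+640)%997=540 [pair 1] -> [314, 540]
  Sibling for proof at L1: 937
L3: h(314,540)=(314*31+540)%997=304 [pair 0] -> [304]
  Sibling for proof at L2: 540
Root: 304
Proof path (sibling hashes from leaf to root): [57, 937, 540]

Answer: 57 937 540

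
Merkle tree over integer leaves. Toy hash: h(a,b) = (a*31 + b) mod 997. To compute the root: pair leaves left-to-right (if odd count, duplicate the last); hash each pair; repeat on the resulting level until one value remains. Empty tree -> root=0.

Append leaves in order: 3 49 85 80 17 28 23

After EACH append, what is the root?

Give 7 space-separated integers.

Answer: 3 142 143 138 749 104 285

Derivation:
After append 3 (leaves=[3]):
  L0: [3]
  root=3
After append 49 (leaves=[3, 49]):
  L0: [3, 49]
  L1: h(3,49)=(3*31+49)%997=142 -> [142]
  root=142
After append 85 (leaves=[3, 49, 85]):
  L0: [3, 49, 85]
  L1: h(3,49)=(3*31+49)%997=142 h(85,85)=(85*31+85)%997=726 -> [142, 726]
  L2: h(142,726)=(142*31+726)%997=143 -> [143]
  root=143
After append 80 (leaves=[3, 49, 85, 80]):
  L0: [3, 49, 85, 80]
  L1: h(3,49)=(3*31+49)%997=142 h(85,80)=(85*31+80)%997=721 -> [142, 721]
  L2: h(142,721)=(142*31+721)%997=138 -> [138]
  root=138
After append 17 (leaves=[3, 49, 85, 80, 17]):
  L0: [3, 49, 85, 80, 17]
  L1: h(3,49)=(3*31+49)%997=142 h(85,80)=(85*31+80)%997=721 h(17,17)=(17*31+17)%997=544 -> [142, 721, 544]
  L2: h(142,721)=(142*31+721)%997=138 h(544,544)=(544*31+544)%997=459 -> [138, 459]
  L3: h(138,459)=(138*31+459)%997=749 -> [749]
  root=749
After append 28 (leaves=[3, 49, 85, 80, 17, 28]):
  L0: [3, 49, 85, 80, 17, 28]
  L1: h(3,49)=(3*31+49)%997=142 h(85,80)=(85*31+80)%997=721 h(17,28)=(17*31+28)%997=555 -> [142, 721, 555]
  L2: h(142,721)=(142*31+721)%997=138 h(555,555)=(555*31+555)%997=811 -> [138, 811]
  L3: h(138,811)=(138*31+811)%997=104 -> [104]
  root=104
After append 23 (leaves=[3, 49, 85, 80, 17, 28, 23]):
  L0: [3, 49, 85, 80, 17, 28, 23]
  L1: h(3,49)=(3*31+49)%997=142 h(85,80)=(85*31+80)%997=721 h(17,28)=(17*31+28)%997=555 h(23,23)=(23*31+23)%997=736 -> [142, 721, 555, 736]
  L2: h(142,721)=(142*31+721)%997=138 h(555,736)=(555*31+736)%997=992 -> [138, 992]
  L3: h(138,992)=(138*31+992)%997=285 -> [285]
  root=285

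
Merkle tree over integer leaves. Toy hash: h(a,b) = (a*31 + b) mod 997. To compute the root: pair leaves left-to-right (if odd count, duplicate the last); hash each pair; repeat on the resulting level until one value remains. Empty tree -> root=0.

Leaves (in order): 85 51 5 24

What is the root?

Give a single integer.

L0: [85, 51, 5, 24]
L1: h(85,51)=(85*31+51)%997=692 h(5,24)=(5*31+24)%997=179 -> [692, 179]
L2: h(692,179)=(692*31+179)%997=694 -> [694]

Answer: 694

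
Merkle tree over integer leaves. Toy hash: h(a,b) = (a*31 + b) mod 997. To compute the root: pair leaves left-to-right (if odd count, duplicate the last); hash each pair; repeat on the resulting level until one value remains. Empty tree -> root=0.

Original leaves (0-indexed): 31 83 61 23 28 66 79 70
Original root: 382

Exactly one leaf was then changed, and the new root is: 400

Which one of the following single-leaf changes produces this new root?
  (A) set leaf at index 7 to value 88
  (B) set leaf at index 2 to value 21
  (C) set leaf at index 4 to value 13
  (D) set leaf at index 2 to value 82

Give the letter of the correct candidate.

Answer: A

Derivation:
Original leaves: [31, 83, 61, 23, 28, 66, 79, 70]
Target new root: 400
Try each candidate change and compute the resulting root:
Candidate A: set leaf[7] = 88 -> leaves = [31, 83, 61, 23, 28, 66, 79, 88]
  L0: [31, 83, 61, 23, 28, 66, 79, 88]
  L1: h(31,83)=(31*31+83)%997=47 h(61,23)=(61*31+23)%997=917 h(28,66)=(28*31+66)%997=934 h(79,88)=(79*31+88)%997=543 -> [47, 917, 934, 543]
  L2: h(47,917)=(47*31+917)%997=380 h(934,543)=(934*31+543)%997=584 -> [380, 584]
  L3: h(380,584)=(380*31+584)%997=400 -> [400]
  root = 400 == target 400  ** MATCH **
Candidate B: set leaf[2] = 21 -> leaves = [31, 83, 21, 23, 28, 66, 79, 70]
  L0: [31, 83, 21, 23, 28, 66, 79, 70]
  L1: h(31,83)=(31*31+83)%997=47 h(21,23)=(21*31+23)%997=674 h(28,66)=(28*31+66)%997=934 h(79,70)=(79*31+70)%997=525 -> [47, 674, 934, 525]
  L2: h(47,674)=(47*31+674)%997=137 h(934,525)=(934*31+525)%997=566 -> [137, 566]
  L3: h(137,566)=(137*31+566)%997=825 -> [825]
  root = 825 != target 400
Candidate C: set leaf[4] = 13 -> leaves = [31, 83, 61, 23, 13, 66, 79, 70]
  L0: [31, 83, 61, 23, 13, 66, 79, 70]
  L1: h(31,83)=(31*31+83)%997=47 h(61,23)=(61*31+23)%997=917 h(13,66)=(13*31+66)%997=469 h(79,70)=(79*31+70)%997=525 -> [47, 917, 469, 525]
  L2: h(47,917)=(47*31+917)%997=380 h(469,525)=(469*31+525)%997=109 -> [380, 109]
  L3: h(380,109)=(380*31+109)%997=922 -> [922]
  root = 922 != target 400
Candidate D: set leaf[2] = 82 -> leaves = [31, 83, 82, 23, 28, 66, 79, 70]
  L0: [31, 83, 82, 23, 28, 66, 79, 70]
  L1: h(31,83)=(31*31+83)%997=47 h(82,23)=(82*31+23)%997=571 h(28,66)=(28*31+66)%997=934 h(79,70)=(79*31+70)%997=525 -> [47, 571, 934, 525]
  L2: h(47,571)=(47*31+571)%997=34 h(934,525)=(934*31+525)%997=566 -> [34, 566]
  L3: h(34,566)=(34*31+566)%997=623 -> [623]
  root = 623 != target 400
Candidate A produces the target root.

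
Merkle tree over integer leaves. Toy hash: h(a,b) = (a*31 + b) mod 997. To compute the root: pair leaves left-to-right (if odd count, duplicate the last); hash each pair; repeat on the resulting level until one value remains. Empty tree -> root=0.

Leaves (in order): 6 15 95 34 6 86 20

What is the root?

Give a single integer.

L0: [6, 15, 95, 34, 6, 86, 20]
L1: h(6,15)=(6*31+15)%997=201 h(95,34)=(95*31+34)%997=985 h(6,86)=(6*31+86)%997=272 h(20,20)=(20*31+20)%997=640 -> [201, 985, 272, 640]
L2: h(201,985)=(201*31+985)%997=237 h(272,640)=(272*31+640)%997=99 -> [237, 99]
L3: h(237,99)=(237*31+99)%997=467 -> [467]

Answer: 467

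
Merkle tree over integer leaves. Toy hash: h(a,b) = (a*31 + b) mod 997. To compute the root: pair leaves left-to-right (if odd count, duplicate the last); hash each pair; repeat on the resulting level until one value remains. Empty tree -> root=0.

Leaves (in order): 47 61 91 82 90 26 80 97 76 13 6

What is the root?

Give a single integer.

Answer: 718

Derivation:
L0: [47, 61, 91, 82, 90, 26, 80, 97, 76, 13, 6]
L1: h(47,61)=(47*31+61)%997=521 h(91,82)=(91*31+82)%997=909 h(90,26)=(90*31+26)%997=822 h(80,97)=(80*31+97)%997=583 h(76,13)=(76*31+13)%997=375 h(6,6)=(6*31+6)%997=192 -> [521, 909, 822, 583, 375, 192]
L2: h(521,909)=(521*31+909)%997=111 h(822,583)=(822*31+583)%997=143 h(375,192)=(375*31+192)%997=850 -> [111, 143, 850]
L3: h(111,143)=(111*31+143)%997=593 h(850,850)=(850*31+850)%997=281 -> [593, 281]
L4: h(593,281)=(593*31+281)%997=718 -> [718]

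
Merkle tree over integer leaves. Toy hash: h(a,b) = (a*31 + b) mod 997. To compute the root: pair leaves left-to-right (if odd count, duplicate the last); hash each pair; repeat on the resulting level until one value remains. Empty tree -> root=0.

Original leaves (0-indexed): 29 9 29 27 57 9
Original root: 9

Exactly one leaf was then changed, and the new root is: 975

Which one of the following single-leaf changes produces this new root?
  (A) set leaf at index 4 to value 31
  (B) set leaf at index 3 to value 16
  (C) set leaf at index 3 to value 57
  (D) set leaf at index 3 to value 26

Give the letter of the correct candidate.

Original leaves: [29, 9, 29, 27, 57, 9]
Target new root: 975
Try each candidate change and compute the resulting root:
Candidate A: set leaf[4] = 31 -> leaves = [29, 9, 29, 27, 31, 9]
  L0: [29, 9, 29, 27, 31, 9]
  L1: h(29,9)=(29*31+9)%997=908 h(29,27)=(29*31+27)%997=926 h(31,9)=(31*31+9)%997=970 -> [908, 926, 970]
  L2: h(908,926)=(908*31+926)%997=161 h(970,970)=(970*31+970)%997=133 -> [161, 133]
  L3: h(161,133)=(161*31+133)%997=139 -> [139]
  root = 139 != target 975
Candidate B: set leaf[3] = 16 -> leaves = [29, 9, 29, 16, 57, 9]
  L0: [29, 9, 29, 16, 57, 9]
  L1: h(29,9)=(29*31+9)%997=908 h(29,16)=(29*31+16)%997=915 h(57,9)=(57*31+9)%997=779 -> [908, 915, 779]
  L2: h(908,915)=(908*31+915)%997=150 h(779,779)=(779*31+779)%997=3 -> [150, 3]
  L3: h(150,3)=(150*31+3)%997=665 -> [665]
  root = 665 != target 975
Candidate C: set leaf[3] = 57 -> leaves = [29, 9, 29, 57, 57, 9]
  L0: [29, 9, 29, 57, 57, 9]
  L1: h(29,9)=(29*31+9)%997=908 h(29,57)=(29*31+57)%997=956 h(57,9)=(57*31+9)%997=779 -> [908, 956, 779]
  L2: h(908,956)=(908*31+956)%997=191 h(779,779)=(779*31+779)%997=3 -> [191, 3]
  L3: h(191,3)=(191*31+3)%997=939 -> [939]
  root = 939 != target 975
Candidate D: set leaf[3] = 26 -> leaves = [29, 9, 29, 26, 57, 9]
  L0: [29, 9, 29, 26, 57, 9]
  L1: h(29,9)=(29*31+9)%997=908 h(29,26)=(29*31+26)%997=925 h(57,9)=(57*31+9)%997=779 -> [908, 925, 779]
  L2: h(908,925)=(908*31+925)%997=160 h(779,779)=(779*31+779)%997=3 -> [160, 3]
  L3: h(160,3)=(160*31+3)%997=975 -> [975]
  root = 975 == target 975  ** MATCH **
Candidate D produces the target root.

Answer: D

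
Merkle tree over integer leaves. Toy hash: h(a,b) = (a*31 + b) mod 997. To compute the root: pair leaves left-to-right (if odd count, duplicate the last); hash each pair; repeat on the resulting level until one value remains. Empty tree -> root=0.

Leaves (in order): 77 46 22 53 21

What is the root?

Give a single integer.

L0: [77, 46, 22, 53, 21]
L1: h(77,46)=(77*31+46)%997=439 h(22,53)=(22*31+53)%997=735 h(21,21)=(21*31+21)%997=672 -> [439, 735, 672]
L2: h(439,735)=(439*31+735)%997=386 h(672,672)=(672*31+672)%997=567 -> [386, 567]
L3: h(386,567)=(386*31+567)%997=569 -> [569]

Answer: 569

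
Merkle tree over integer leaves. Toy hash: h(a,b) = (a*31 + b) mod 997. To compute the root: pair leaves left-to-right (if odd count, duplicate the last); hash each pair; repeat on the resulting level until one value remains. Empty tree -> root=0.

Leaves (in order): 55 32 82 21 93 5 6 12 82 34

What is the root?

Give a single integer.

L0: [55, 32, 82, 21, 93, 5, 6, 12, 82, 34]
L1: h(55,32)=(55*31+32)%997=740 h(82,21)=(82*31+21)%997=569 h(93,5)=(93*31+5)%997=894 h(6,12)=(6*31+12)%997=198 h(82,34)=(82*31+34)%997=582 -> [740, 569, 894, 198, 582]
L2: h(740,569)=(740*31+569)%997=578 h(894,198)=(894*31+198)%997=993 h(582,582)=(582*31+582)%997=678 -> [578, 993, 678]
L3: h(578,993)=(578*31+993)%997=965 h(678,678)=(678*31+678)%997=759 -> [965, 759]
L4: h(965,759)=(965*31+759)%997=764 -> [764]

Answer: 764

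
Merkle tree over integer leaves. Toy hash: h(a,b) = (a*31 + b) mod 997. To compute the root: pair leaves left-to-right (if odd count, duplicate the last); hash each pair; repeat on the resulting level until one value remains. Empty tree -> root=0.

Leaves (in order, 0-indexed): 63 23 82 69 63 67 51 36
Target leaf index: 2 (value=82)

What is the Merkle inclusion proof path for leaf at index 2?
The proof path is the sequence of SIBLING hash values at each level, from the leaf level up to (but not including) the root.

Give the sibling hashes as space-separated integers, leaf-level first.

L0 (leaves): [63, 23, 82, 69, 63, 67, 51, 36], target index=2
L1: h(63,23)=(63*31+23)%997=979 [pair 0] h(82,69)=(82*31+69)%997=617 [pair 1] h(63,67)=(63*31+67)%997=26 [pair 2] h(51,36)=(51*31+36)%997=620 [pair 3] -> [979, 617, 26, 620]
  Sibling for proof at L0: 69
L2: h(979,617)=(979*31+617)%997=59 [pair 0] h(26,620)=(26*31+620)%997=429 [pair 1] -> [59, 429]
  Sibling for proof at L1: 979
L3: h(59,429)=(59*31+429)%997=264 [pair 0] -> [264]
  Sibling for proof at L2: 429
Root: 264
Proof path (sibling hashes from leaf to root): [69, 979, 429]

Answer: 69 979 429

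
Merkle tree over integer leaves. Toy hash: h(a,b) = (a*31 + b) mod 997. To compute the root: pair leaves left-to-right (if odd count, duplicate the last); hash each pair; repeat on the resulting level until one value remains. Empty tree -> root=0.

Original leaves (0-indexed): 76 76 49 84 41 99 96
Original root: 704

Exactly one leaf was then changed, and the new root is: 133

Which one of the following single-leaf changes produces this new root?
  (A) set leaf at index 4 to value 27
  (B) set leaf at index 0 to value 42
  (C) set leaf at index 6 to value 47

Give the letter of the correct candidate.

Answer: C

Derivation:
Original leaves: [76, 76, 49, 84, 41, 99, 96]
Target new root: 133
Try each candidate change and compute the resulting root:
Candidate A: set leaf[4] = 27 -> leaves = [76, 76, 49, 84, 27, 99, 96]
  L0: [76, 76, 49, 84, 27, 99, 96]
  L1: h(76,76)=(76*31+76)%997=438 h(49,84)=(49*31+84)%997=606 h(27,99)=(27*31+99)%997=936 h(96,96)=(96*31+96)%997=81 -> [438, 606, 936, 81]
  L2: h(438,606)=(438*31+606)%997=226 h(936,81)=(936*31+81)%997=184 -> [226, 184]
  L3: h(226,184)=(226*31+184)%997=211 -> [211]
  root = 211 != target 133
Candidate B: set leaf[0] = 42 -> leaves = [42, 76, 49, 84, 41, 99, 96]
  L0: [42, 76, 49, 84, 41, 99, 96]
  L1: h(42,76)=(42*31+76)%997=381 h(49,84)=(49*31+84)%997=606 h(41,99)=(41*31+99)%997=373 h(96,96)=(96*31+96)%997=81 -> [381, 606, 373, 81]
  L2: h(381,606)=(381*31+606)%997=453 h(373,81)=(373*31+81)%997=677 -> [453, 677]
  L3: h(453,677)=(453*31+677)%997=762 -> [762]
  root = 762 != target 133
Candidate C: set leaf[6] = 47 -> leaves = [76, 76, 49, 84, 41, 99, 47]
  L0: [76, 76, 49, 84, 41, 99, 47]
  L1: h(76,76)=(76*31+76)%997=438 h(49,84)=(49*31+84)%997=606 h(41,99)=(41*31+99)%997=373 h(47,47)=(47*31+47)%997=507 -> [438, 606, 373, 507]
  L2: h(438,606)=(438*31+606)%997=226 h(373,507)=(373*31+507)%997=106 -> [226, 106]
  L3: h(226,106)=(226*31+106)%997=133 -> [133]
  root = 133 == target 133  ** MATCH **
Candidate C produces the target root.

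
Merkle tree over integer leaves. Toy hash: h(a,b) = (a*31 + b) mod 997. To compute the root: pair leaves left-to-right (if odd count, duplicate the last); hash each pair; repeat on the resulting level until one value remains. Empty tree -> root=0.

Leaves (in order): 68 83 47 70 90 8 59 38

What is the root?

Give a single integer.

Answer: 237

Derivation:
L0: [68, 83, 47, 70, 90, 8, 59, 38]
L1: h(68,83)=(68*31+83)%997=197 h(47,70)=(47*31+70)%997=530 h(90,8)=(90*31+8)%997=804 h(59,38)=(59*31+38)%997=870 -> [197, 530, 804, 870]
L2: h(197,530)=(197*31+530)%997=655 h(804,870)=(804*31+870)%997=869 -> [655, 869]
L3: h(655,869)=(655*31+869)%997=237 -> [237]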